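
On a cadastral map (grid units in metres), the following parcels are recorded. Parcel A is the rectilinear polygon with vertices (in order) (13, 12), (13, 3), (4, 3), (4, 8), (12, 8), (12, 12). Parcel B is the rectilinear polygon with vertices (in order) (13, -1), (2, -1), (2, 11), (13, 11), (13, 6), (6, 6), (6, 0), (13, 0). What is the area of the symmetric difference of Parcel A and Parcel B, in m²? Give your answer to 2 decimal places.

85.00

|Parcel A| = 49, |Parcel B| = 90, |Parcel A∩Parcel B| = 27.
|Parcel A △ Parcel B| = |Parcel A| + |Parcel B| − 2·|Parcel A∩Parcel B| = 49 + 90 − 54 = 85.00.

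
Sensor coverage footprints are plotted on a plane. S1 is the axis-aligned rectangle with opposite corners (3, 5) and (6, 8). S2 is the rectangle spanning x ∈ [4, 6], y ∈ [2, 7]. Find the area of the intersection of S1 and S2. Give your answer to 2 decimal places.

|S1∩S2|: x∈[4,6], y∈[5,7] → 2·2 = 4.

4.00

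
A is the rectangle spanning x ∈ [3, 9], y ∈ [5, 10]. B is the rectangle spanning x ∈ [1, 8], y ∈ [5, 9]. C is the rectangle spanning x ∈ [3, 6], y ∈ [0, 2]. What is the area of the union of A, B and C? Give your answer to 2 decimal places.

By inclusion–exclusion:
Individual areas: |A| = 30, |B| = 28, |C| = 6.
|A∩B|: x∈[3,8], y∈[5,9] → 5·4 = 20.
|A∩C| = 0 (no overlap).
|B∩C| = 0 (no overlap).
|A∩B∩C| = 0.
|A ∪ B ∪ C| = 64 − 20 + 0 = 44.00.

44.00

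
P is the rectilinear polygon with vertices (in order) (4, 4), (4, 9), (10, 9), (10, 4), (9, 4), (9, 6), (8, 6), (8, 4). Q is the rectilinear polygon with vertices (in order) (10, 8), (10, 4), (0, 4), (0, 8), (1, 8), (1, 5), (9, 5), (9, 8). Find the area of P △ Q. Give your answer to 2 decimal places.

|P| = 28, |Q| = 16, |P∩Q| = 8.
|P △ Q| = |P| + |Q| − 2·|P∩Q| = 28 + 16 − 16 = 28.00.

28.00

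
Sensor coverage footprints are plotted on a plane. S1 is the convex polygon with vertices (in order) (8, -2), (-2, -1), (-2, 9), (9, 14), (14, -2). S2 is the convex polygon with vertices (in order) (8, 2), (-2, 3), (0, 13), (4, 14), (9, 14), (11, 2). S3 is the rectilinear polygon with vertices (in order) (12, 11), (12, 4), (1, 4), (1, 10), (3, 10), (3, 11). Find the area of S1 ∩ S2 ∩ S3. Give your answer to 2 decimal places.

61.58

The intersection is the polygon with vertices (10.667,4), (1,4), (1,10), (3,10), (3,11), (9.5,11).
By the shoelace formula its area is 61.58.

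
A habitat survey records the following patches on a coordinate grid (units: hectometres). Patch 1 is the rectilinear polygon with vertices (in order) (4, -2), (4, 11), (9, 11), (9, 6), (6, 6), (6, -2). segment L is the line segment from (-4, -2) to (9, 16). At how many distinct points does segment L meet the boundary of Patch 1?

The segment meets the boundary at (5.389,11), (4,9.077).

2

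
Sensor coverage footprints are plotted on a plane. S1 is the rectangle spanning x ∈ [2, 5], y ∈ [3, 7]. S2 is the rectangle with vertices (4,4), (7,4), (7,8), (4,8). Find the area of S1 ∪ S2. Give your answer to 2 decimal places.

21.00

By inclusion–exclusion:
Individual areas: |S1| = 12, |S2| = 12.
|S1∩S2|: x∈[4,5], y∈[4,7] → 1·3 = 3.
|S1 ∪ S2| = 24 − 3 = 21.00.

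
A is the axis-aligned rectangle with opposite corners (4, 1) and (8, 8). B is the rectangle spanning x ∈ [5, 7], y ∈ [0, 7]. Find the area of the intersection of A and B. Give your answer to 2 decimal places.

|A∩B|: x∈[5,7], y∈[1,7] → 2·6 = 12.

12.00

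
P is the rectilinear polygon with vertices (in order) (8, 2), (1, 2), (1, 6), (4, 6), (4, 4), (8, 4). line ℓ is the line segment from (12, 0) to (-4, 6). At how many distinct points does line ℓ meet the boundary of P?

The segment meets the boundary at (1,4.125), (6.667,2).

2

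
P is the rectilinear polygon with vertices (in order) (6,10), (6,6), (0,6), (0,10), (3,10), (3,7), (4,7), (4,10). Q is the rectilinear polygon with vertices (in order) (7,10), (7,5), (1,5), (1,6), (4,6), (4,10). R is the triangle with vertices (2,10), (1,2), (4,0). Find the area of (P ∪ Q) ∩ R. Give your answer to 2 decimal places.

The region (P ∪ Q) ∩ R is the polygon with vertices (1.375,5), (2,10), (3,5).
By the shoelace formula its area is 4.06.

4.06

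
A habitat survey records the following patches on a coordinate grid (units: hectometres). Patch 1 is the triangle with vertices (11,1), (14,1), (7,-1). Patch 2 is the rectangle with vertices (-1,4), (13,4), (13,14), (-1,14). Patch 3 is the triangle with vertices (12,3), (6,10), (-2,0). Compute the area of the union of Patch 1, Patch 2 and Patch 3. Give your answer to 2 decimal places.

By inclusion–exclusion:
Individual areas: |Patch 1| = 3, |Patch 2| = 140, |Patch 3| = 58.
|Patch 1∩Patch 2| = 0.
|Patch 1∩Patch 3| = 0.
|Patch 2∩Patch 3| = 29.8286.
|Patch 1∩Patch 2∩Patch 3| = 0.
|Patch 1 ∪ Patch 2 ∪ Patch 3| = 201 − 29.8286 + 0 = 171.17.

171.17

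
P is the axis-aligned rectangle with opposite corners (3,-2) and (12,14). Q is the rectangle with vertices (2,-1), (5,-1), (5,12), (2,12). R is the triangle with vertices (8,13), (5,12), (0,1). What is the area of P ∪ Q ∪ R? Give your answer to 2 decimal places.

158.40

By inclusion–exclusion:
Individual areas: |P| = 144, |Q| = 39, |R| = 14.
|P∩Q|: x∈[3,5], y∈[-1,12] → 2·13 = 26.
|P∩R| = 10.85.
|Q∩R| = 7.35.
|P∩Q∩R| = 5.6.
|P ∪ Q ∪ R| = 197 − 44.2 + 5.6 = 158.40.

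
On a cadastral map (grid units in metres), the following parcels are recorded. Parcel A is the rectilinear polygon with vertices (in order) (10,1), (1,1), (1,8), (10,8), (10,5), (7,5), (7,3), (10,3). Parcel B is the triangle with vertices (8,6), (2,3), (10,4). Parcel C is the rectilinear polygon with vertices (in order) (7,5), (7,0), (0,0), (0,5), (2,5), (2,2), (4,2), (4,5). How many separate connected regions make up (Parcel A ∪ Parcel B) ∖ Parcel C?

2

(Parcel A ∪ Parcel B) ∖ Parcel C splits into 2 disjoint pieces (area 36.0625, area 6).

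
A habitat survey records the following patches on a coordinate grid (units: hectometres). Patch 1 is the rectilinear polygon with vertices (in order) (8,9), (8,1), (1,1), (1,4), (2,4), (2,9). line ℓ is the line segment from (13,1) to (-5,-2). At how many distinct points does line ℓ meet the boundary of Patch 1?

0

The segment lies entirely outside Patch 1 and never meets its boundary.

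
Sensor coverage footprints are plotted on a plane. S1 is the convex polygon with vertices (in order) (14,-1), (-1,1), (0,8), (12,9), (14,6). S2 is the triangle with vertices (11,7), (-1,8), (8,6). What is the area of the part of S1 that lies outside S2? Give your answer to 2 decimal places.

114.07

|S1| = 121.5, |S1∩S2| = 7.4335.
|S1 ∖ S2| = |S1| − |S1∩S2| = 121.5 − 7.4335 = 114.07.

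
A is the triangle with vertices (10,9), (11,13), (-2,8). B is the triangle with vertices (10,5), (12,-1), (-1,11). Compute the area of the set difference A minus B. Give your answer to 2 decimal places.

|A| = 23.5, |A∩B| = 1.4763.
|A ∖ B| = |A| − |A∩B| = 23.5 − 1.4763 = 22.02.

22.02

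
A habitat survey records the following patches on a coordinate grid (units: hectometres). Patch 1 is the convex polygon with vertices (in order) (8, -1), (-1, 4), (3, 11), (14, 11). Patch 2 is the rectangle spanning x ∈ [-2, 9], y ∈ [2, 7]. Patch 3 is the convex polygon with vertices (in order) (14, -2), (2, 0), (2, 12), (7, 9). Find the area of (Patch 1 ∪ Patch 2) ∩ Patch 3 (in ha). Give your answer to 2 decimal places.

65.05

The region (Patch 1 ∪ Patch 2) ∩ Patch 3 is the polygon with vertices (2,2), (2,9.25), (3,11), (3.667,11), (7,9), (10.36,3.72), (8,-1), (2.6,2).
By the shoelace formula its area is 65.05.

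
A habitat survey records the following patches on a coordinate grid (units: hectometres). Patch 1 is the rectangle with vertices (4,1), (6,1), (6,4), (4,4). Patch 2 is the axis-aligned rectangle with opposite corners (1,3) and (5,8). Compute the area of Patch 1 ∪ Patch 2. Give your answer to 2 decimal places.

25.00

By inclusion–exclusion:
Individual areas: |Patch 1| = 6, |Patch 2| = 20.
|Patch 1∩Patch 2|: x∈[4,5], y∈[3,4] → 1·1 = 1.
|Patch 1 ∪ Patch 2| = 26 − 1 = 25.00.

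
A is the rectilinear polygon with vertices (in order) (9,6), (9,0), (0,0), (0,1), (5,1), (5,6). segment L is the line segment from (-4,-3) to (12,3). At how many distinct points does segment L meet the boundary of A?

The segment meets the boundary at (9,1.875), (4,0).

2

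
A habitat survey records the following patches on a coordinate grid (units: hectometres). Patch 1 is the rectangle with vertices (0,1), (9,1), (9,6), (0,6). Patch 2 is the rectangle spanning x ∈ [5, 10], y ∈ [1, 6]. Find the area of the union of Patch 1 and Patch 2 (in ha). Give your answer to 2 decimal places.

By inclusion–exclusion:
Individual areas: |Patch 1| = 45, |Patch 2| = 25.
|Patch 1∩Patch 2|: x∈[5,9], y∈[1,6] → 4·5 = 20.
|Patch 1 ∪ Patch 2| = 70 − 20 = 50.00.

50.00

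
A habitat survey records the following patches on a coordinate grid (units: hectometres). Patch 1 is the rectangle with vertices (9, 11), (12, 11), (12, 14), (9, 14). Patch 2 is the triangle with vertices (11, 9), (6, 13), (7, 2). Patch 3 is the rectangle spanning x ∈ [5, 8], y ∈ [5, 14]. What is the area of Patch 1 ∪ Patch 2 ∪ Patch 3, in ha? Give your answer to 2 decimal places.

By inclusion–exclusion:
Individual areas: |Patch 1| = 9, |Patch 2| = 25.5, |Patch 3| = 27.
|Patch 1∩Patch 2| = 0.
|Patch 1∩Patch 3| = 0 (no overlap).
|Patch 2∩Patch 3| = 11.4909.
|Patch 1∩Patch 2∩Patch 3| = 0.
|Patch 1 ∪ Patch 2 ∪ Patch 3| = 61.5 − 11.4909 + 0 = 50.01.

50.01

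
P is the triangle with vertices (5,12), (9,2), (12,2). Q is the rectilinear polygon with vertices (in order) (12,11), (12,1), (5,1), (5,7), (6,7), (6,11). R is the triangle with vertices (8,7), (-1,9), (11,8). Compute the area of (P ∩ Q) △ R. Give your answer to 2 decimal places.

18.81

|P ∩ Q| = 14.4643.
|(P ∩ Q) ∩ R| = 1.5757.
|(P ∩ Q) △ R| = 14.4643 + 7.5 − 3.1513 = 18.81.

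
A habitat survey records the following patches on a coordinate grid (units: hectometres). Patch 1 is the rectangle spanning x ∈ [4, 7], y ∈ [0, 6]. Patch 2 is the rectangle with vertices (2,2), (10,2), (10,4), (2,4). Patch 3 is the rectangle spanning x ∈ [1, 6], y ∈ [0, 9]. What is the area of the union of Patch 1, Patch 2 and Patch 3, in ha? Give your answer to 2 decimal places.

57.00

By inclusion–exclusion:
Individual areas: |Patch 1| = 18, |Patch 2| = 16, |Patch 3| = 45.
|Patch 1∩Patch 2|: x∈[4,7], y∈[2,4] → 3·2 = 6.
|Patch 1∩Patch 3|: x∈[4,6], y∈[0,6] → 2·6 = 12.
|Patch 2∩Patch 3|: x∈[2,6], y∈[2,4] → 4·2 = 8.
|Patch 1∩Patch 2∩Patch 3| = 4.
|Patch 1 ∪ Patch 2 ∪ Patch 3| = 79 − 26 + 4 = 57.00.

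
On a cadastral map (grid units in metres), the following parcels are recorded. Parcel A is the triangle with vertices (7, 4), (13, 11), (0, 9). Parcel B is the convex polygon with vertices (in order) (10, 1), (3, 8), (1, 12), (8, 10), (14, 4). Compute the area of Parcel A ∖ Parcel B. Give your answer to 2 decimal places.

|Parcel A| = 39.5, |Parcel A∩Parcel B| = 26.4738.
|Parcel A ∖ Parcel B| = |Parcel A| − |Parcel A∩Parcel B| = 39.5 − 26.4738 = 13.03.

13.03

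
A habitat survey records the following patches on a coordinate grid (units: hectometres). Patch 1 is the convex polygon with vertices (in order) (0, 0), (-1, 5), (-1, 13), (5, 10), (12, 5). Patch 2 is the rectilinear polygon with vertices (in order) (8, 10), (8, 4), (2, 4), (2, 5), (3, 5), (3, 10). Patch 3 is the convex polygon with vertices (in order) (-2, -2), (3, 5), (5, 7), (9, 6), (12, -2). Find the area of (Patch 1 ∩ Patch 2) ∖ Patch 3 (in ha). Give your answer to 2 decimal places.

15.55

|Patch 1 ∩ Patch 2| = 27.7857.
|(Patch 1 ∩ Patch 2) ∩ Patch 3| = 12.2321.
|(Patch 1 ∩ Patch 2) ∖ Patch 3| = 27.7857 − 12.2321 = 15.55.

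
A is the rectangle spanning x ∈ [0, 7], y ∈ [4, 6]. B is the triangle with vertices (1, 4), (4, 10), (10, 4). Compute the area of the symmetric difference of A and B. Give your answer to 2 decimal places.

19.00

|A| = 14, |B| = 27, |A∩B| = 11.
|A △ B| = |A| + |B| − 2·|A∩B| = 14 + 27 − 22 = 19.00.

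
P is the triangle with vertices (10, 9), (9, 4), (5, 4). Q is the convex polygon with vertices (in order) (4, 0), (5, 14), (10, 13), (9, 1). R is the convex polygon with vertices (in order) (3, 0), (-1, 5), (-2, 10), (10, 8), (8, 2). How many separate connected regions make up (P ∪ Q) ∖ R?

2

(P ∪ Q) ∖ R splits into 2 disjoint pieces (area 6.687, area 25.5348).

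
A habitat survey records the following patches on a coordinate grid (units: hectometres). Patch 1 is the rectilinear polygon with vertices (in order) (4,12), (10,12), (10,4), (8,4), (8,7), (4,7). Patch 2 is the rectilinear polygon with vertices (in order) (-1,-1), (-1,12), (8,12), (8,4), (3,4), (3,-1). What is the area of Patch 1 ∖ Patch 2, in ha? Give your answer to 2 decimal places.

|Patch 1| = 36, |Patch 1∩Patch 2| = 20.
|Patch 1 ∖ Patch 2| = |Patch 1| − |Patch 1∩Patch 2| = 36 − 20 = 16.00.

16.00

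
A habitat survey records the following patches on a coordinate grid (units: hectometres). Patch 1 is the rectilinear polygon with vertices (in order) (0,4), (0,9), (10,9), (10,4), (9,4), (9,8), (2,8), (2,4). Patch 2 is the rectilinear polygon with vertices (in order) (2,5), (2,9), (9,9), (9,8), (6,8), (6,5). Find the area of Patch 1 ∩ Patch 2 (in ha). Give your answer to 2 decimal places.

7.00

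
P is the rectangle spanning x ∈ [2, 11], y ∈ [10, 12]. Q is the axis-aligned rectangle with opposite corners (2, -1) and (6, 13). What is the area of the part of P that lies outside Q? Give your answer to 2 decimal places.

10.00

|P∩Q|: x∈[2,6], y∈[10,12] → 4·2 = 8.
|P| = 18.
|P ∖ Q| = |P| − |P∩Q| = 18 − 8 = 10.00.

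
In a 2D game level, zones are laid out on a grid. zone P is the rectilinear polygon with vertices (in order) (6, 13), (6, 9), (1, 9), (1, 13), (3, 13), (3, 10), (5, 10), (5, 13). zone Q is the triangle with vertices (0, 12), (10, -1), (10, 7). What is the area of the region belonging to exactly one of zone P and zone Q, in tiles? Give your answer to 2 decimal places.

44.22

|zone P| = 14, |zone Q| = 40, |zone P∩zone Q| = 4.8885.
|zone P △ zone Q| = |zone P| + |zone Q| − 2·|zone P∩zone Q| = 14 + 40 − 9.7769 = 44.22.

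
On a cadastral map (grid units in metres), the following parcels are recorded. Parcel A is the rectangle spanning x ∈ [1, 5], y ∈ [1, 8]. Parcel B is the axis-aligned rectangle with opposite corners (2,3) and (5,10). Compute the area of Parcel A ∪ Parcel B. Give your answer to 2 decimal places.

By inclusion–exclusion:
Individual areas: |Parcel A| = 28, |Parcel B| = 21.
|Parcel A∩Parcel B|: x∈[2,5], y∈[3,8] → 3·5 = 15.
|Parcel A ∪ Parcel B| = 49 − 15 = 34.00.

34.00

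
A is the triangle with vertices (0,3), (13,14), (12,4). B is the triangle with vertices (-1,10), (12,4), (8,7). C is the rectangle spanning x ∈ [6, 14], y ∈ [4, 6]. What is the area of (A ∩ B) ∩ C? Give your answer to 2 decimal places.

The region (A ∩ B) ∩ C is the polygon with vertices (12,4), (7.667,6), (9.333,6).
By the shoelace formula its area is 1.67.

1.67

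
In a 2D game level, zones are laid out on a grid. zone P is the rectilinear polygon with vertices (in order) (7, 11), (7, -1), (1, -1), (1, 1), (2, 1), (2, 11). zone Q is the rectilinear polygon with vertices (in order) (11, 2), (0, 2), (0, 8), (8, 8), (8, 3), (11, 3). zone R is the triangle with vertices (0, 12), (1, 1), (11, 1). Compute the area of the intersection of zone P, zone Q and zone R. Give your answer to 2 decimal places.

25.50

The intersection is the polygon with vertices (2,2), (2,8), (4,8), (7,5), (7,2).
By the shoelace formula its area is 25.50.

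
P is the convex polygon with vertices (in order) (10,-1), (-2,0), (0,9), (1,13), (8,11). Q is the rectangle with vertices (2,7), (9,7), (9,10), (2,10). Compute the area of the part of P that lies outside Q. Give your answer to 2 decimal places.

|P| = 120, |P∩Q| = 19.25.
|P ∖ Q| = |P| − |P∩Q| = 120 − 19.25 = 100.75.

100.75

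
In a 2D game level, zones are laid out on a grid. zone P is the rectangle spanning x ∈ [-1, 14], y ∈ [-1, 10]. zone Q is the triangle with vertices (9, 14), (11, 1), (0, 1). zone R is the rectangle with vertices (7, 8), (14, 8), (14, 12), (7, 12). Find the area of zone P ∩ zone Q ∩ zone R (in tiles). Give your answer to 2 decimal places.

5.54

The intersection is the polygon with vertices (9.923,8), (7,8), (7,10), (9.615,10).
By the shoelace formula its area is 5.54.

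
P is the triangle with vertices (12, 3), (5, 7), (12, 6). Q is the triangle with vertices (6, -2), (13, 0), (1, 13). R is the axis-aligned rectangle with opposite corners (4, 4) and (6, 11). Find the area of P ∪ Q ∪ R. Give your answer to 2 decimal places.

71.43

By inclusion–exclusion:
Individual areas: |P| = 10.5, |Q| = 57.5, |R| = 14.
|P∩Q| = 1.2364.
|P∩R| = 0.2143.
|Q∩R| = 9.3333.
|P∩Q∩R| = 0.2143.
|P ∪ Q ∪ R| = 82 − 10.784 + 0.2143 = 71.43.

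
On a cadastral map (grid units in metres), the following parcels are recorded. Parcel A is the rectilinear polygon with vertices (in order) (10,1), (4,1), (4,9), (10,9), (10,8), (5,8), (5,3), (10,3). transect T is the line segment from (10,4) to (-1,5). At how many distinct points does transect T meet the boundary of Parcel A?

The segment meets the boundary at (4,4.545), (5,4.455).

2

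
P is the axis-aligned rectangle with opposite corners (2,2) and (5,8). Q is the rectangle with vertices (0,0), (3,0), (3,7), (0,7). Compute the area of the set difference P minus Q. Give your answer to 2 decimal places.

|P∩Q|: x∈[2,3], y∈[2,7] → 1·5 = 5.
|P| = 18.
|P ∖ Q| = |P| − |P∩Q| = 18 − 5 = 13.00.

13.00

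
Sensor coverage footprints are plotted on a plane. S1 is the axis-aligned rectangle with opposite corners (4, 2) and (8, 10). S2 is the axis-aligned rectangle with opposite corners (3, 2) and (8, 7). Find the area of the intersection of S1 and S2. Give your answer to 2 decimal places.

|S1∩S2|: x∈[4,8], y∈[2,7] → 4·5 = 20.

20.00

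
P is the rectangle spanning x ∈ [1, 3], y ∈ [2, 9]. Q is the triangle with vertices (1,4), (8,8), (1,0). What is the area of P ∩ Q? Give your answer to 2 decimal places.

The intersection is the polygon with vertices (3,2.286), (2.75,2), (1,2), (1,4), (3,5.143).
By the shoelace formula its area is 5.11.

5.11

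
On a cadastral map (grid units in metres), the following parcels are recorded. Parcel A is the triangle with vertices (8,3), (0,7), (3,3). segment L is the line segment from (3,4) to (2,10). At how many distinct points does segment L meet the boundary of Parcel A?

1

The segment meets the boundary at (2.727,5.636).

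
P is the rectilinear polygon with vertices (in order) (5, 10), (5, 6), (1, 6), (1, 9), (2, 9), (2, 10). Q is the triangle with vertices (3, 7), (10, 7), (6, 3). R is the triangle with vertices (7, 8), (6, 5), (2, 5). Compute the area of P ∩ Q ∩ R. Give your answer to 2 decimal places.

The intersection is the polygon with vertices (3.75,6), (3.724,6.035), (5,6.8), (5,6).
By the shoelace formula its area is 0.53.

0.53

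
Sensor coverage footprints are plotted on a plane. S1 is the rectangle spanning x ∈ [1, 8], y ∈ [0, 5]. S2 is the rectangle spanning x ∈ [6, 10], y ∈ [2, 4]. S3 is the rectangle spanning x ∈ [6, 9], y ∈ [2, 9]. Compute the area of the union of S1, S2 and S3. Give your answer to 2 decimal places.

52.00

By inclusion–exclusion:
Individual areas: |S1| = 35, |S2| = 8, |S3| = 21.
|S1∩S2|: x∈[6,8], y∈[2,4] → 2·2 = 4.
|S1∩S3|: x∈[6,8], y∈[2,5] → 2·3 = 6.
|S2∩S3|: x∈[6,9], y∈[2,4] → 3·2 = 6.
|S1∩S2∩S3| = 4.
|S1 ∪ S2 ∪ S3| = 64 − 16 + 4 = 52.00.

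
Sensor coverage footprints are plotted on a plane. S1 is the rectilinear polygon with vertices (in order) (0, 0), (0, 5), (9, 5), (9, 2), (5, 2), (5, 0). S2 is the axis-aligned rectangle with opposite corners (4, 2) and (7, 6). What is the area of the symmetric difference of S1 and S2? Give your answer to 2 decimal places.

|S1| = 37, |S2| = 12, |S1∩S2| = 9.
|S1 △ S2| = |S1| + |S2| − 2·|S1∩S2| = 37 + 12 − 18 = 31.00.

31.00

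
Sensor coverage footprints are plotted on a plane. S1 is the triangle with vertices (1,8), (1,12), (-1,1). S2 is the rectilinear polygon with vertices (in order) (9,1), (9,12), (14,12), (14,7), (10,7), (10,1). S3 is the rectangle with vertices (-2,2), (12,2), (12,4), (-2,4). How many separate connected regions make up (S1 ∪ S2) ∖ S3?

(S1 ∪ S2) ∖ S3 splits into 4 disjoint pieces (area 3.5325, area 0.0519, area 1, area 28).

4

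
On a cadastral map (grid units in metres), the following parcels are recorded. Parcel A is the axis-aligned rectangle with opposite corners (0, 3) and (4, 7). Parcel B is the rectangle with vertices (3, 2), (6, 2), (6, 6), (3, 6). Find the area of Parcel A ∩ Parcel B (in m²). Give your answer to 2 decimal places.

|Parcel A∩Parcel B|: x∈[3,4], y∈[3,6] → 1·3 = 3.

3.00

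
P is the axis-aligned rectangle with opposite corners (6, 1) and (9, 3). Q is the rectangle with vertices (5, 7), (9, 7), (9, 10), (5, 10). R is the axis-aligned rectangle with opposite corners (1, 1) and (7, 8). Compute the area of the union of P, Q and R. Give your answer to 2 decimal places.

By inclusion–exclusion:
Individual areas: |P| = 6, |Q| = 12, |R| = 42.
|P∩Q| = 0 (no overlap).
|P∩R|: x∈[6,7], y∈[1,3] → 1·2 = 2.
|Q∩R|: x∈[5,7], y∈[7,8] → 2·1 = 2.
|P∩Q∩R| = 0.
|P ∪ Q ∪ R| = 60 − 4 + 0 = 56.00.

56.00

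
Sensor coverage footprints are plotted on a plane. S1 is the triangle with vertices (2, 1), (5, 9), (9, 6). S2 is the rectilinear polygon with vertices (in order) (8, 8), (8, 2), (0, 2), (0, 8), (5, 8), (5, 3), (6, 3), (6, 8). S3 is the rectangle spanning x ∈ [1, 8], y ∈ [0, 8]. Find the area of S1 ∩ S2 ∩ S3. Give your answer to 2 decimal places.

13.90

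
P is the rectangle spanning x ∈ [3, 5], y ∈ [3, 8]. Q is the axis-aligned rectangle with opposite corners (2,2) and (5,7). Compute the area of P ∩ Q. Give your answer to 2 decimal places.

|P∩Q|: x∈[3,5], y∈[3,7] → 2·4 = 8.

8.00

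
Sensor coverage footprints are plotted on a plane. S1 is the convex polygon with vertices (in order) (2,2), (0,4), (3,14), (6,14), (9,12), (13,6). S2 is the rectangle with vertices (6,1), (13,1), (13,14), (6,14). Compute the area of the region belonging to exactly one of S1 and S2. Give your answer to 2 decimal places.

101.18

|S1| = 94, |S2| = 91, |S1∩S2| = 41.9091.
|S1 △ S2| = |S1| + |S2| − 2·|S1∩S2| = 94 + 91 − 83.8182 = 101.18.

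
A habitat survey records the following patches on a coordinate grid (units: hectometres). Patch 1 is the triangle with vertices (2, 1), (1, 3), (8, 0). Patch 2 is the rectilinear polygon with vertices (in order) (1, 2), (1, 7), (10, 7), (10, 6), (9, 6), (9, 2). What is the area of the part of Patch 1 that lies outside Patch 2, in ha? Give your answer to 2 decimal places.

4.58

|Patch 1| = 5.5, |Patch 1∩Patch 2| = 0.9167.
|Patch 1 ∖ Patch 2| = |Patch 1| − |Patch 1∩Patch 2| = 5.5 − 0.9167 = 4.58.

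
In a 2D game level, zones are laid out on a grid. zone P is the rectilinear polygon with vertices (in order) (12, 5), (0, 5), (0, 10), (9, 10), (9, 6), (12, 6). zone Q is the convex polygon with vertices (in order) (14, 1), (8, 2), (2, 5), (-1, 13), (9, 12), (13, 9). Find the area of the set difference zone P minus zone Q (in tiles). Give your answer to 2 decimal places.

|zone P| = 48, |zone P∩zone Q| = 42.6875.
|zone P ∖ zone Q| = |zone P| − |zone P∩zone Q| = 48 − 42.6875 = 5.31.

5.31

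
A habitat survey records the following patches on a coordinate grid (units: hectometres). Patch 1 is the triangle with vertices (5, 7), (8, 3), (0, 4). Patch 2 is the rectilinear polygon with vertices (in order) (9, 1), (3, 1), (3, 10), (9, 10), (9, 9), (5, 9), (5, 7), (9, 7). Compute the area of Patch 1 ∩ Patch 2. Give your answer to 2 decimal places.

The intersection is the polygon with vertices (8,3), (3,3.625), (3,5.8), (5,7).
By the shoelace formula its area is 11.24.

11.24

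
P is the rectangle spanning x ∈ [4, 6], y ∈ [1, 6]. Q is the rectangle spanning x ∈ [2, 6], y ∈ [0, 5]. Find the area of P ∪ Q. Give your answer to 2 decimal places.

22.00

By inclusion–exclusion:
Individual areas: |P| = 10, |Q| = 20.
|P∩Q|: x∈[4,6], y∈[1,5] → 2·4 = 8.
|P ∪ Q| = 30 − 8 = 22.00.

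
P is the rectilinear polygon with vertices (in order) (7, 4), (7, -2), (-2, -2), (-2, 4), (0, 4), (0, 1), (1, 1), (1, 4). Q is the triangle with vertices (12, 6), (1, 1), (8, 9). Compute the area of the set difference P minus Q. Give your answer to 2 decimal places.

|P| = 51, |P∩Q| = 5.8807.
|P ∖ Q| = |P| − |P∩Q| = 51 − 5.8807 = 45.12.

45.12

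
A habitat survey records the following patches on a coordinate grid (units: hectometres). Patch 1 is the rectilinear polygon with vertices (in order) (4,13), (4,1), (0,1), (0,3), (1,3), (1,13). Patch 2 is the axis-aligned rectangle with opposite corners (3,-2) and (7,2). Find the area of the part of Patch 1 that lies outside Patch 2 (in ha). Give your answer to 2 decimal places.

|Patch 1| = 38, |Patch 1∩Patch 2| = 1.
|Patch 1 ∖ Patch 2| = |Patch 1| − |Patch 1∩Patch 2| = 38 − 1 = 37.00.

37.00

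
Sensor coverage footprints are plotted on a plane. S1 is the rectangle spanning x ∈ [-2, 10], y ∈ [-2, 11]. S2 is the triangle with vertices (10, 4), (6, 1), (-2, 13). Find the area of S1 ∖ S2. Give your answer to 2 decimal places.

121.33

|S1| = 156, |S1∩S2| = 34.6667.
|S1 ∖ S2| = |S1| − |S1∩S2| = 156 − 34.6667 = 121.33.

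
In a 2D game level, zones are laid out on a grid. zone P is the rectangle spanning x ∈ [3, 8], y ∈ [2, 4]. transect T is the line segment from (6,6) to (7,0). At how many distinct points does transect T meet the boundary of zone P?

2

The segment meets the boundary at (6.667,2), (6.333,4).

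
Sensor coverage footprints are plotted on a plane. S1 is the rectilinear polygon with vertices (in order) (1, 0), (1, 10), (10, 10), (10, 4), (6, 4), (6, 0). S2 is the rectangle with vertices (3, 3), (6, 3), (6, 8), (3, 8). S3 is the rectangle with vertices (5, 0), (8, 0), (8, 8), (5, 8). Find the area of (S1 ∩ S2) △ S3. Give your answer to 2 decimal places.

|S1 ∩ S2| = 15.
|(S1 ∩ S2) ∩ S3| = 5.
|(S1 ∩ S2) △ S3| = 15 + 24 − 10 = 29.00.

29.00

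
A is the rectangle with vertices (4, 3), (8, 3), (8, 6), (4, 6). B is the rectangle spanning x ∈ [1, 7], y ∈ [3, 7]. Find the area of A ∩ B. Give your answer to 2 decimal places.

|A∩B|: x∈[4,7], y∈[3,6] → 3·3 = 9.

9.00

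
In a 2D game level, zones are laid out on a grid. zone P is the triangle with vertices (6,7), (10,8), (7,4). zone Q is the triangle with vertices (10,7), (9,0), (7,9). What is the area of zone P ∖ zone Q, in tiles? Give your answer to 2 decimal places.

|zone P| = 6.5, |zone P∩zone Q| = 2.7591.
|zone P ∖ zone Q| = |zone P| − |zone P∩zone Q| = 6.5 − 2.7591 = 3.74.

3.74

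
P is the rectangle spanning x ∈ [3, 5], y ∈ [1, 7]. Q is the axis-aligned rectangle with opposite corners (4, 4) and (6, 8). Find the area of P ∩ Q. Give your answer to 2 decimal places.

|P∩Q|: x∈[4,5], y∈[4,7] → 1·3 = 3.

3.00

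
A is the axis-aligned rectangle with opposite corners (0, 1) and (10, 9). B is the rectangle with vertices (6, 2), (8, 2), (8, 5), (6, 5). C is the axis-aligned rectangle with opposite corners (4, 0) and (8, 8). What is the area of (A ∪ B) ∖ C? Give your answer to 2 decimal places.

52.00

|A ∪ B| = 80.
|(A ∪ B) ∩ C| = 28.
|(A ∪ B) ∖ C| = 80 − 28 = 52.00.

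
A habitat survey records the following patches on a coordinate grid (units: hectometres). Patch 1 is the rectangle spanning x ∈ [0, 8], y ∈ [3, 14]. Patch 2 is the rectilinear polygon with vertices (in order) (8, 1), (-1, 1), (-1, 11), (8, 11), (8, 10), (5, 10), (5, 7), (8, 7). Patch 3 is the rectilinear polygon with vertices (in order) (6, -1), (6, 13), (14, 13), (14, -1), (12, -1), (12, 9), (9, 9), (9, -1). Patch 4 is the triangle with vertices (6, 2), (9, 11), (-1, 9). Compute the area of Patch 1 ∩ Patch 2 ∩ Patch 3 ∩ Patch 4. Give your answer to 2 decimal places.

5.20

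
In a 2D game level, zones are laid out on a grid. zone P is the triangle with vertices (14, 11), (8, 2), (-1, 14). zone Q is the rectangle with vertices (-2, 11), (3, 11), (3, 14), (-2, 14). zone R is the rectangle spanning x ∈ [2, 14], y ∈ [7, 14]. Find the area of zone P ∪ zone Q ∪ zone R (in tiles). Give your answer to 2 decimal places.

114.08

By inclusion–exclusion:
Individual areas: |zone P| = 76.5, |zone Q| = 15, |zone R| = 84.
|zone P∩zone Q| = 7.025.
|zone P∩zone R| = 53.6917.
|zone Q∩zone R|: x∈[2,3], y∈[11,14] → 1·3 = 3.
|zone P∩zone Q∩zone R| = 2.3.
|zone P ∪ zone Q ∪ zone R| = 175.5 − 63.7167 + 2.3 = 114.08.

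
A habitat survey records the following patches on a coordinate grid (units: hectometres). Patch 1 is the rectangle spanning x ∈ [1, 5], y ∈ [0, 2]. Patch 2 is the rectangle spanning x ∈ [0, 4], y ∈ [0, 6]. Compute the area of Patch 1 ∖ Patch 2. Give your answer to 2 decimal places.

2.00

|Patch 1∩Patch 2|: x∈[1,4], y∈[0,2] → 3·2 = 6.
|Patch 1| = 8.
|Patch 1 ∖ Patch 2| = |Patch 1| − |Patch 1∩Patch 2| = 8 − 6 = 2.00.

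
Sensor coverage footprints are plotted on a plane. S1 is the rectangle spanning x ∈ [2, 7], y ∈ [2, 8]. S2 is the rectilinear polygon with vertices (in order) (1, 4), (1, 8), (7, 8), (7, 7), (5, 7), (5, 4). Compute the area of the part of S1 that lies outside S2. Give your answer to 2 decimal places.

16.00

|S1| = 30, |S1∩S2| = 14.
|S1 ∖ S2| = |S1| − |S1∩S2| = 30 − 14 = 16.00.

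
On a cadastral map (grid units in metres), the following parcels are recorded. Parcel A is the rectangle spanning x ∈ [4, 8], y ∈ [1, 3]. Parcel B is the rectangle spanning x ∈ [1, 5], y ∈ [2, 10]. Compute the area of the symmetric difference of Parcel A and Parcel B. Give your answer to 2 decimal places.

38.00

|Parcel A∩Parcel B|: x∈[4,5], y∈[2,3] → 1·1 = 1.
|Parcel A △ Parcel B| = |Parcel A| + |Parcel B| − 2·|Parcel A∩Parcel B| = 8 + 32 − 2 = 38.00.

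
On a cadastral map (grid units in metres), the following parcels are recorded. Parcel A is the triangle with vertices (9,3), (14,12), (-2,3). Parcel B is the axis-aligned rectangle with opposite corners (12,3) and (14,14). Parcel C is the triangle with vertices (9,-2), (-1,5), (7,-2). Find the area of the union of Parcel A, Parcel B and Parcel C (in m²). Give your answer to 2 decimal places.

By inclusion–exclusion:
Individual areas: |Parcel A| = 49.5, |Parcel B| = 22, |Parcel C| = 7.
|Parcel A∩Parcel B| = 2.475.
|Parcel A∩Parcel C| = 0.4718.
|Parcel B∩Parcel C| = 0.
|Parcel A∩Parcel B∩Parcel C| = 0.
|Parcel A ∪ Parcel B ∪ Parcel C| = 78.5 − 2.9468 + 0 = 75.55.

75.55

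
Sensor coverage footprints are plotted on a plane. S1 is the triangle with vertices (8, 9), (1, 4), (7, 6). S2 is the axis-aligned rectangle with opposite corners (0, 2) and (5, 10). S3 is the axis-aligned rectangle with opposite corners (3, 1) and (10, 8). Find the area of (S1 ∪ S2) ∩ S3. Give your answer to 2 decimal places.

16.42

|S1 ∪ S2| = 44.9524.
|(S1 ∪ S2) ∩ S3| = 16.42.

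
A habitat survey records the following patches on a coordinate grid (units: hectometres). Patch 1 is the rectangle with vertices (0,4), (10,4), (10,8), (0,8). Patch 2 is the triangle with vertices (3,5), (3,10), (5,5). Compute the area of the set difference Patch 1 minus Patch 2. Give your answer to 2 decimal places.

|Patch 1| = 40, |Patch 1∩Patch 2| = 4.2.
|Patch 1 ∖ Patch 2| = |Patch 1| − |Patch 1∩Patch 2| = 40 − 4.2 = 35.80.

35.80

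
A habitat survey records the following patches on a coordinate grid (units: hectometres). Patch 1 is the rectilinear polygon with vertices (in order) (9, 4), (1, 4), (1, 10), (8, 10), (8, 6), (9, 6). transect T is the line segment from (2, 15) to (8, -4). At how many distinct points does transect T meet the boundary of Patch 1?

2

The segment meets the boundary at (5.474,4), (3.579,10).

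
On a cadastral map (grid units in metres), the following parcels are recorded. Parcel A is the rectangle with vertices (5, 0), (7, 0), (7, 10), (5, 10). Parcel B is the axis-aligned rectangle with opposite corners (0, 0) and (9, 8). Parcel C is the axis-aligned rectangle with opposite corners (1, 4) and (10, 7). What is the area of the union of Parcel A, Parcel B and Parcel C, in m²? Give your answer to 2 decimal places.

79.00

By inclusion–exclusion:
Individual areas: |Parcel A| = 20, |Parcel B| = 72, |Parcel C| = 27.
|Parcel A∩Parcel B|: x∈[5,7], y∈[0,8] → 2·8 = 16.
|Parcel A∩Parcel C|: x∈[5,7], y∈[4,7] → 2·3 = 6.
|Parcel B∩Parcel C|: x∈[1,9], y∈[4,7] → 8·3 = 24.
|Parcel A∩Parcel B∩Parcel C| = 6.
|Parcel A ∪ Parcel B ∪ Parcel C| = 119 − 46 + 6 = 79.00.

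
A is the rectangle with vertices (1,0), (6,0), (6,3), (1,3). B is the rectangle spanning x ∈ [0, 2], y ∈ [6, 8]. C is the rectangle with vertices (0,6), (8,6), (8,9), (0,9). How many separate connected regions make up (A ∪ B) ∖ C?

1

(A ∪ B) ∖ C is a single connected region.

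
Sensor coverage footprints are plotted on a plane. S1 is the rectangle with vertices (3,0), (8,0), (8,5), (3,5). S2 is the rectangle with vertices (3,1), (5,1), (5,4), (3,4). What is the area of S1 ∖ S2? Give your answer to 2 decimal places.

|S1∩S2|: x∈[3,5], y∈[1,4] → 2·3 = 6.
|S1| = 25.
|S1 ∖ S2| = |S1| − |S1∩S2| = 25 − 6 = 19.00.

19.00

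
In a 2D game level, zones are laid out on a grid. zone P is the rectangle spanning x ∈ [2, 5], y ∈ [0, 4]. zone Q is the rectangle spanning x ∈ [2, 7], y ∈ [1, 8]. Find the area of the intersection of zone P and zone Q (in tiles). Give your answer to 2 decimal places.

|zone P∩zone Q|: x∈[2,5], y∈[1,4] → 3·3 = 9.

9.00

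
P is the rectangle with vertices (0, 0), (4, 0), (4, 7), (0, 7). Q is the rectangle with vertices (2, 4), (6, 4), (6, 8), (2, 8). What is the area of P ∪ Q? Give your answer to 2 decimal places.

38.00

By inclusion–exclusion:
Individual areas: |P| = 28, |Q| = 16.
|P∩Q|: x∈[2,4], y∈[4,7] → 2·3 = 6.
|P ∪ Q| = 44 − 6 = 38.00.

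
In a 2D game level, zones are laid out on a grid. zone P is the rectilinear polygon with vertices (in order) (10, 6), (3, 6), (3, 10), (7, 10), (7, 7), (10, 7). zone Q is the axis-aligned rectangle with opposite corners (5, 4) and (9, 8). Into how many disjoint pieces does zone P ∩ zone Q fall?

1

zone P ∩ zone Q is a single connected region.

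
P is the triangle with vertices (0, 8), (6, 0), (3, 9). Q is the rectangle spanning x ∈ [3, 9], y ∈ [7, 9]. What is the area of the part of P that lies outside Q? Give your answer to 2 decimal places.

|P| = 15, |P∩Q| = 0.6667.
|P ∖ Q| = |P| − |P∩Q| = 15 − 0.6667 = 14.33.

14.33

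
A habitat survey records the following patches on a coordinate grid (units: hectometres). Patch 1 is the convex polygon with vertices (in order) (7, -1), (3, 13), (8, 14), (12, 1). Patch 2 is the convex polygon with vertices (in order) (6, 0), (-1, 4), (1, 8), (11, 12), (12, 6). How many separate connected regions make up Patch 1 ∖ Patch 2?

Patch 1 ∖ Patch 2 splits into 2 disjoint pieces (area 15.0033, area 17.6412).

2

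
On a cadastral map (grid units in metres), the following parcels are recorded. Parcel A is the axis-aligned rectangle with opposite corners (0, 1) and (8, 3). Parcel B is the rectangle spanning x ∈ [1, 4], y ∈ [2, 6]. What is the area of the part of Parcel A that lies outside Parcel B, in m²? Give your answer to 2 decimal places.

13.00

|Parcel A∩Parcel B|: x∈[1,4], y∈[2,3] → 3·1 = 3.
|Parcel A| = 16.
|Parcel A ∖ Parcel B| = |Parcel A| − |Parcel A∩Parcel B| = 16 − 3 = 13.00.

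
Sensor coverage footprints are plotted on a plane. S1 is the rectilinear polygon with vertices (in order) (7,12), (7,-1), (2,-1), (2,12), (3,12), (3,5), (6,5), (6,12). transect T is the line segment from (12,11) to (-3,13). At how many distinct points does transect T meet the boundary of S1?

2

The segment meets the boundary at (6,11.8), (7,11.667).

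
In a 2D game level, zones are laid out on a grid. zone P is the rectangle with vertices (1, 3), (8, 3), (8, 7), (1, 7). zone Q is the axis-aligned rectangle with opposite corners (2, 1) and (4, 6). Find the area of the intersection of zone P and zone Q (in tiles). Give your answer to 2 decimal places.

|zone P∩zone Q|: x∈[2,4], y∈[3,6] → 2·3 = 6.

6.00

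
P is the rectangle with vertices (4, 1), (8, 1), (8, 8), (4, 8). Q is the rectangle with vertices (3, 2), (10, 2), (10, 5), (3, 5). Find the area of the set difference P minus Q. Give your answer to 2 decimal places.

|P∩Q|: x∈[4,8], y∈[2,5] → 4·3 = 12.
|P| = 28.
|P ∖ Q| = |P| − |P∩Q| = 28 − 12 = 16.00.

16.00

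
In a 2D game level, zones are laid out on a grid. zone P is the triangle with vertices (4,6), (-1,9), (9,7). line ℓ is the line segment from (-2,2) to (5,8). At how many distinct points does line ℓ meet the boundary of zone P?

The segment meets the boundary at (4.811,7.838), (3.216,6.471).

2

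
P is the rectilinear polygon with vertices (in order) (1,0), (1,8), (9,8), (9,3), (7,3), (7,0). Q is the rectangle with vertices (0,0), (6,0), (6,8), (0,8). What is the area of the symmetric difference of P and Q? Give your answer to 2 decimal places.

|P| = 58, |Q| = 48, |P∩Q| = 40.
|P △ Q| = |P| + |Q| − 2·|P∩Q| = 58 + 48 − 80 = 26.00.

26.00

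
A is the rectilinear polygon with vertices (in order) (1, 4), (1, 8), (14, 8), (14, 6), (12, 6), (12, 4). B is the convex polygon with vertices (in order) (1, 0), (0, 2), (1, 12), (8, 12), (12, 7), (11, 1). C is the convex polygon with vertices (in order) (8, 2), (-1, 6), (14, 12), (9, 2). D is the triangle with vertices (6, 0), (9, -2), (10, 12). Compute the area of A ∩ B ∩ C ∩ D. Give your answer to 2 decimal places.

6.29

The intersection is the polygon with vertices (7.333,4), (8.667,8), (9.714,8), (9.429,4).
By the shoelace formula its area is 6.29.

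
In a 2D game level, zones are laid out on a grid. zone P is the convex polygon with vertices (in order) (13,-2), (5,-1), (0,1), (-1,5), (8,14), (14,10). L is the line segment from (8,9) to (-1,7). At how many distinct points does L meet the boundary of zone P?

1

The segment meets the boundary at (1.571,7.571).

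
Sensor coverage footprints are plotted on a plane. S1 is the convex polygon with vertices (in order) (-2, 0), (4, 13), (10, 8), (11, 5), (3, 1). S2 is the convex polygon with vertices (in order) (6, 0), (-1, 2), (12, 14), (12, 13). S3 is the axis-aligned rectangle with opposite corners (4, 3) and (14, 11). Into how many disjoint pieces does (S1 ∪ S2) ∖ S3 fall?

2

(S1 ∪ S2) ∖ S3 splits into 2 disjoint pieces (area 45.7122, area 3.9519).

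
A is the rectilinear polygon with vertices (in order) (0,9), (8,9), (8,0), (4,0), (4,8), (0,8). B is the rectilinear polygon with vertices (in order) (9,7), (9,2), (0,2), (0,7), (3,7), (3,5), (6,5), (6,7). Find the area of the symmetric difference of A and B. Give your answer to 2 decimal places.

47.00

|A| = 40, |B| = 39, |A∩B| = 16.
|A △ B| = |A| + |B| − 2·|A∩B| = 40 + 39 − 32 = 47.00.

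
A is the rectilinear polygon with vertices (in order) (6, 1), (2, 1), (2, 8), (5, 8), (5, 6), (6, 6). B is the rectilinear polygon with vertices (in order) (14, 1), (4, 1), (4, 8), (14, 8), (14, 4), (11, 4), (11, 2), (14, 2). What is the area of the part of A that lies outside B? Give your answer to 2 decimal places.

|A| = 26, |A∩B| = 12.
|A ∖ B| = |A| − |A∩B| = 26 − 12 = 14.00.

14.00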